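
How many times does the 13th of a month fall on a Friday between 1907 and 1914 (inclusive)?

14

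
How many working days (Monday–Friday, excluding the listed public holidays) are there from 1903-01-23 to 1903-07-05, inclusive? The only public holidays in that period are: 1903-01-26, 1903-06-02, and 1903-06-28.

1903-01-23 is a Friday.
The range spans 164 days (inclusive of both endpoints).
164 = 7 × 23 + 3, so there are 23 full weeks plus 3 extra days.
Each full week contributes 5 weekdays (Mon–Fri): 23 × 5 = 115.
The 3 extra days are Friday, Saturday, Sunday — 1 of them qualifies.
Total: 115 + 1 = 116.
Holidays: 1903-01-26 (Mon); 1903-06-02 (Tue); 1903-06-28 (Sun).
2 of the 3 holidays fall on weekdays; the rest are weekends and were already excluded.
Business days: 116 − 2 = 114.

114 working days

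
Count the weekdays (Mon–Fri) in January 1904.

1904-01-01 is a Friday.
The range spans 31 days (inclusive of both endpoints).
31 = 7 × 4 + 3, so there are 4 full weeks plus 3 extra days.
Each full week contributes 5 weekdays (Mon–Fri): 4 × 5 = 20.
The 3 extra days are Friday, Saturday, Sunday — 1 of them qualifies.
Total: 20 + 1 = 21.

21 weekdays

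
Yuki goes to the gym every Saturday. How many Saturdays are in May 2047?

May 1, 2047 is a Wednesday.
From May 1, 2047 to May 31, 2047 is 31 days inclusive.
31 = 7 × 4 + 3, so there are 4 full weeks plus 3 extra days.
Each full week contributes one Saturday: 4 so far.
The 3 extra days are Wednesday, Thursday, Friday — none qualify.
Total: 4 + 0 = 4.

4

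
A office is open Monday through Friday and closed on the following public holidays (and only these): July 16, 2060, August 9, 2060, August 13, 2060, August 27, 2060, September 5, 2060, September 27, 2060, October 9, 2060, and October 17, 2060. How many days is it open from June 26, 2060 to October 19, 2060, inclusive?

June 26, 2060 is a Saturday.
That's 116 days from start to end, counting both.
116 = 7 × 16 + 4, so there are 16 full weeks plus 4 extra days.
Each full week contributes 5 weekdays (Mon–Fri): 16 × 5 = 80.
The 4 extra days are Saturday, Sunday, Monday, Tuesday — 2 of them qualify.
Total: 80 + 2 = 82.
Holidays: July 16, 2060 (Fri); August 9, 2060 (Mon); August 13, 2060 (Fri); August 27, 2060 (Fri); September 5, 2060 (Sun); September 27, 2060 (Mon); October 9, 2060 (Sat); October 17, 2060 (Sun).
5 of the 8 holidays fall on weekdays; the rest are weekends and were already excluded.
Business days: 82 − 5 = 77.

77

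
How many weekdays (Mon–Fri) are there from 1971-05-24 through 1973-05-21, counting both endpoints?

521 weekdays

1971-05-24 is a Monday.
That's 729 days from start to end, counting both.
729 = 7 × 104 + 1, so there are 104 full weeks plus 1 extra day.
Each full week contributes 5 weekdays (Mon–Fri): 104 × 5 = 520.
The 1 extra day is Mon — 1 of them qualifies.
Total: 520 + 1 = 521.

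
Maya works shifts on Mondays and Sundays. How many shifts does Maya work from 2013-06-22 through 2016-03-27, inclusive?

2013-06-22 is a Saturday.
From 2013-06-22 to 2016-03-27 is 1010 days inclusive.
1010 = 7 × 144 + 2, so there are 144 full weeks plus 2 extra days.
Each full week contributes 2 days from the set (Mon, Sun): 144 × 2 = 288.
The 2 extra days are Saturday, Sunday — 1 of them qualifies.
Total: 288 + 1 = 289.

289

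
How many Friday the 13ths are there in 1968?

2

The 13th falls on a Friday when the month's 13th has weekday Fri.
Jan 13 is Sat; Feb 13 is Tue; Mar 13 is Wed; Apr 13 is Sat; May 13 is Mon; Jun 13 is Thu; Jul 13 is Sat; Aug 13 is Tue; Sep 13 is Fri ✓; Oct 13 is Sun; Nov 13 is Wed; Dec 13 is Fri ✓.
Friday the 13ths: Sep, Dec.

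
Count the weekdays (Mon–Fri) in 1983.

260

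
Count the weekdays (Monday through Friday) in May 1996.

May 1, 1996 is a Wednesday.
That's 31 days from start to end, counting both.
31 = 7 × 4 + 3, so there are 4 full weeks plus 3 extra days.
Each full week contributes 5 weekdays (Mon–Fri): 4 × 5 = 20.
The 3 extra days are Wed, Thu, Fri — 3 of them qualify.
Total: 20 + 3 = 23.

23 weekdays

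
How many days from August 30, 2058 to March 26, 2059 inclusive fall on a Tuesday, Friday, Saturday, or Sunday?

120

August 30, 2058 is a Friday.
That's 209 days from start to end, counting both.
209 = 7 × 29 + 6, so there are 29 full weeks plus 6 extra days.
Each full week contributes 4 days from the set (Tue, Fri, Sat, Sun): 29 × 4 = 116.
The 6 extra days are Fri, Sat, Sun, Mon, Tue, Wed — 4 of them qualify.
Total: 116 + 4 = 120.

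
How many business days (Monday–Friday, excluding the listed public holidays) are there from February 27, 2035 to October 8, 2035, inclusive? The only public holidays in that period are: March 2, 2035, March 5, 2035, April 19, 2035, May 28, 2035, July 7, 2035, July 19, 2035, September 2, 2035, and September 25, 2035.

February 27, 2035 is a Tuesday.
From February 27, 2035 to October 8, 2035 is 224 days inclusive.
224 = 7 × 32, so the span is exactly 32 full weeks.
Each full week contributes 5 weekdays (Mon–Fri): 32 × 5 = 160.
Holidays: March 2, 2035 (Fri); March 5, 2035 (Mon); April 19, 2035 (Thu); May 28, 2035 (Mon); July 7, 2035 (Sat); July 19, 2035 (Thu); September 2, 2035 (Sun); September 25, 2035 (Tue).
6 of the 8 holidays fall on weekdays; the rest are weekends and were already excluded.
Business days: 160 − 6 = 154.

154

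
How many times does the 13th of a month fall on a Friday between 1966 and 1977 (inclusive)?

Friday-the-13ths by year:
1966: May
1967: Jan, Oct
1968: Sep, Dec
1969: Jun
1970: Feb, Mar, Nov
1971: Aug
1972: Oct
1973: Apr, Jul
1974: Sep, Dec
1975: Jun
1976: Feb, Aug
1977: May

19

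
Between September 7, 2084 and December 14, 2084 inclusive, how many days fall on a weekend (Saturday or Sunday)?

September 7, 2084 is a Thursday.
The range spans 99 days (inclusive of both endpoints).
99 = 7 × 14 + 1, so there are 14 full weeks plus 1 extra day.
Each full week contributes 2 weekend days (Sat, Sun): 14 × 2 = 28.
The 1 extra day is Thursday — none qualify.
Total: 28 + 0 = 28.

28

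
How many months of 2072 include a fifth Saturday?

A month has five Saturdays exactly when Saturday falls within its first (length − 28) days.
Jan: 31 days, starts Fri → 5 of Fri, Sat, Sun ✓
Feb: 29 days, starts Mon → 5 of Mon
Mar: 31 days, starts Tue → 5 of Tue, Wed, Thu
Apr: 30 days, starts Fri → 5 of Fri, Sat ✓
May: 31 days, starts Sun → 5 of Sun, Mon, Tue
Jun: 30 days, starts Wed → 5 of Wed, Thu
Jul: 31 days, starts Fri → 5 of Fri, Sat, Sun ✓
Aug: 31 days, starts Mon → 5 of Mon, Tue, Wed
Sep: 30 days, starts Thu → 5 of Thu, Fri
Oct: 31 days, starts Sat → 5 of Sat, Sun, Mon ✓
Nov: 30 days, starts Tue → 5 of Tue, Wed
Dec: 31 days, starts Thu → 5 of Thu, Fri, Sat ✓
Months with five Saturdays: Jan, Apr, Jul, Oct, Dec.

5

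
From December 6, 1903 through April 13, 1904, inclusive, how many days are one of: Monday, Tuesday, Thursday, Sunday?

75

December 6, 1903 is a Sunday.
From December 6, 1903 to April 13, 1904 is 130 days inclusive.
130 = 7 × 18 + 4, so there are 18 full weeks plus 4 extra days.
Each full week contributes 4 days from the set (Mon, Tue, Thu, Sun): 18 × 4 = 72.
The 4 extra days are Sunday, Monday, Tuesday, Wednesday — 3 of them qualify.
Total: 72 + 3 = 75.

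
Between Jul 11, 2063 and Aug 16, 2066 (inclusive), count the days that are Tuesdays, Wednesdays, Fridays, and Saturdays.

Jul 11, 2063 is a Wednesday.
That's 1133 days from start to end, counting both.
1133 = 7 × 161 + 6, so there are 161 full weeks plus 6 extra days.
Each full week contributes 4 days from the set (Tue, Wed, Fri, Sat): 161 × 4 = 644.
The 6 extra days are Wed, Thu, Fri, Sat, Sun, Mon — 3 of them qualify.
Total: 644 + 3 = 647.

647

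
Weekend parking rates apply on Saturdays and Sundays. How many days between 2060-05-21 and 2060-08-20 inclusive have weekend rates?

2060-05-21 is a Friday.
That's 92 days from start to end, counting both.
92 = 7 × 13 + 1, so there are 13 full weeks plus 1 extra day.
Each full week contributes 2 weekend days (Sat, Sun): 13 × 2 = 26.
The 1 extra day is Friday — none qualify.
Total: 26 + 0 = 26.

26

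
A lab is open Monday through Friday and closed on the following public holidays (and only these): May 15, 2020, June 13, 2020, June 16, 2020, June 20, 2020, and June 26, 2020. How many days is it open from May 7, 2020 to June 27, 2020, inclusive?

May 7, 2020 is a Thursday.
The range spans 52 days (inclusive of both endpoints).
52 = 7 × 7 + 3, so there are 7 full weeks plus 3 extra days.
Each full week contributes 5 weekdays (Mon–Fri): 7 × 5 = 35.
The 3 extra days are Thu, Fri, Sat — 2 of them qualify.
Total: 35 + 2 = 37.
Holidays: May 15, 2020 (Fri); June 13, 2020 (Sat); June 16, 2020 (Tue); June 20, 2020 (Sat); June 26, 2020 (Fri).
3 of the 5 holidays fall on weekdays; the rest are weekends and were already excluded.
Business days: 37 − 3 = 34.

34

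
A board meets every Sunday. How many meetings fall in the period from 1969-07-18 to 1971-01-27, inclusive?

1969-07-18 is a Friday.
The range spans 559 days (inclusive of both endpoints).
559 = 7 × 79 + 6, so there are 79 full weeks plus 6 extra days.
Each full week contributes one Sunday: 79 so far.
The 6 extra days are Fri, Sat, Sun, Mon, Tue, Wed — 1 of them qualifies.
Total: 79 + 1 = 80.

80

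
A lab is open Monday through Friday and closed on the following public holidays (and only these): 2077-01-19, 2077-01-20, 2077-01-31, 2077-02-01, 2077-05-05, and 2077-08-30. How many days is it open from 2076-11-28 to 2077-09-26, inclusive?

2076-11-28 is a Saturday.
The range spans 303 days (inclusive of both endpoints).
303 = 7 × 43 + 2, so there are 43 full weeks plus 2 extra days.
Each full week contributes 5 weekdays (Mon–Fri): 43 × 5 = 215.
The 2 extra days are Sat, Sun — none qualify.
Total: 215 + 0 = 215.
Holidays: 2077-01-19 (Tue); 2077-01-20 (Wed); 2077-01-31 (Sun); 2077-02-01 (Mon); 2077-05-05 (Wed); 2077-08-30 (Mon).
5 of the 6 holidays fall on weekdays; the rest are weekends and were already excluded.
Business days: 215 − 5 = 210.

210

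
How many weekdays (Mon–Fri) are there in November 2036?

Nov 1, 2036 is a Saturday.
The range spans 30 days (inclusive of both endpoints).
30 = 7 × 4 + 2, so there are 4 full weeks plus 2 extra days.
Each full week contributes 5 weekdays (Mon–Fri): 4 × 5 = 20.
The 2 extra days are Saturday, Sunday — none qualify.
Total: 20 + 0 = 20.

20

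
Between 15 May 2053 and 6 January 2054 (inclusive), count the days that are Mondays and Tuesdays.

68

15 May 2053 is a Thursday.
From 15 May 2053 to 6 January 2054 is 237 days inclusive.
237 = 7 × 33 + 6, so there are 33 full weeks plus 6 extra days.
Each full week contributes 2 days from the set (Mon, Tue): 33 × 2 = 66.
The 6 extra days are Thursday, Friday, Saturday, Sunday, Monday, Tuesday — 2 of them qualify.
Total: 66 + 2 = 68.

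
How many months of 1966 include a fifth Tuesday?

4

A month has five Tuesdays exactly when Tuesday falls within its first (length − 28) days.
Jan: 31 days, starts Sat → 5 of Sat, Sun, Mon
Feb: 28 days, starts Tue → 5 of (none)
Mar: 31 days, starts Tue → 5 of Tue, Wed, Thu ✓
Apr: 30 days, starts Fri → 5 of Fri, Sat
May: 31 days, starts Sun → 5 of Sun, Mon, Tue ✓
Jun: 30 days, starts Wed → 5 of Wed, Thu
Jul: 31 days, starts Fri → 5 of Fri, Sat, Sun
Aug: 31 days, starts Mon → 5 of Mon, Tue, Wed ✓
Sep: 30 days, starts Thu → 5 of Thu, Fri
Oct: 31 days, starts Sat → 5 of Sat, Sun, Mon
Nov: 30 days, starts Tue → 5 of Tue, Wed ✓
Dec: 31 days, starts Thu → 5 of Thu, Fri, Sat
Months with five Tuesdays: Mar, May, Aug, Nov.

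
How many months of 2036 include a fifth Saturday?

4

A month has five Saturdays exactly when Saturday falls within its first (length − 28) days.
Jan: 31 days, starts Tue → 5 of Tue, Wed, Thu
Feb: 29 days, starts Fri → 5 of Fri
Mar: 31 days, starts Sat → 5 of Sat, Sun, Mon ✓
Apr: 30 days, starts Tue → 5 of Tue, Wed
May: 31 days, starts Thu → 5 of Thu, Fri, Sat ✓
Jun: 30 days, starts Sun → 5 of Sun, Mon
Jul: 31 days, starts Tue → 5 of Tue, Wed, Thu
Aug: 31 days, starts Fri → 5 of Fri, Sat, Sun ✓
Sep: 30 days, starts Mon → 5 of Mon, Tue
Oct: 31 days, starts Wed → 5 of Wed, Thu, Fri
Nov: 30 days, starts Sat → 5 of Sat, Sun ✓
Dec: 31 days, starts Mon → 5 of Mon, Tue, Wed
Months with five Saturdays: Mar, May, Aug, Nov.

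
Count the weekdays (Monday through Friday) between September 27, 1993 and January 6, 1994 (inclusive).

September 27, 1993 is a Monday.
That's 102 days from start to end, counting both.
102 = 7 × 14 + 4, so there are 14 full weeks plus 4 extra days.
Each full week contributes 5 weekdays (Mon–Fri): 14 × 5 = 70.
The 4 extra days are Mon, Tue, Wed, Thu — 4 of them qualify.
Total: 70 + 4 = 74.

74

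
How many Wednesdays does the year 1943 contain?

52

Jan 1, 1943 is a Friday.
From Jan 1, 1943 to Dec 31, 1943 is 365 days inclusive.
365 = 7 × 52 + 1, so there are 52 full weeks plus 1 extra day.
Each full week contributes one Wednesday: 52 so far.
The 1 extra day is Fri — none qualify.
Total: 52 + 0 = 52.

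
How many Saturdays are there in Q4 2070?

October 1, 2070 is a Wednesday.
That's 92 days from start to end, counting both.
92 = 7 × 13 + 1, so there are 13 full weeks plus 1 extra day.
Each full week contributes one Saturday: 13 so far.
The 1 extra day is Wed — none qualify.
Total: 13 + 0 = 13.

13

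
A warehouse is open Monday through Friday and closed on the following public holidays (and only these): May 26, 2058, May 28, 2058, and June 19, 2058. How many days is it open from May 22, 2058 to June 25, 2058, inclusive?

May 22, 2058 is a Wednesday.
The range spans 35 days (inclusive of both endpoints).
35 = 7 × 5, so the span is exactly 5 full weeks.
Each full week contributes 5 weekdays (Mon–Fri): 5 × 5 = 25.
Total: 25.
Holidays: May 26, 2058 (Sun); May 28, 2058 (Tue); June 19, 2058 (Wed).
2 of the 3 holidays fall on weekdays; the rest are weekends and were already excluded.
Business days: 25 − 2 = 23.

23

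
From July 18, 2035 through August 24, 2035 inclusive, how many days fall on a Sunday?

5 Sundays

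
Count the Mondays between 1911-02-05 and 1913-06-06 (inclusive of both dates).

1911-02-05 is a Sunday.
The range spans 853 days (inclusive of both endpoints).
853 = 7 × 121 + 6, so there are 121 full weeks plus 6 extra days.
Each full week contributes one Monday: 121 so far.
The 6 extra days are Sunday, Monday, Tuesday, Wednesday, Thursday, Friday — 1 of them qualifies.
Total: 121 + 1 = 122.

122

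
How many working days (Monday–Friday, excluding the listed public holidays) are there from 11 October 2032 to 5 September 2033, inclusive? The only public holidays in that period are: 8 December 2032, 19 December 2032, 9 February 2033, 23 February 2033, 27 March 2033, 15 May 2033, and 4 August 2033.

232 working days

11 October 2032 is a Monday.
The range spans 330 days (inclusive of both endpoints).
330 = 7 × 47 + 1, so there are 47 full weeks plus 1 extra day.
Each full week contributes 5 weekdays (Mon–Fri): 47 × 5 = 235.
The 1 extra day is Monday — 1 of them qualifies.
Total: 235 + 1 = 236.
Holidays: 8 December 2032 (Wed); 19 December 2032 (Sun); 9 February 2033 (Wed); 23 February 2033 (Wed); 27 March 2033 (Sun); 15 May 2033 (Sun); 4 August 2033 (Thu).
4 of the 7 holidays fall on weekdays; the rest are weekends and were already excluded.
Business days: 236 − 4 = 232.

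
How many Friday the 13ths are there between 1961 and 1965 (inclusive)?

Friday-the-13ths by year:
1961: Jan, Oct
1962: Apr, Jul
1963: Sep, Dec
1964: Mar, Nov
1965: Aug

9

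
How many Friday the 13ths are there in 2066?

1

The 13th falls on a Friday when the month's 13th has weekday Fri.
Jan 13 is Wed; Feb 13 is Sat; Mar 13 is Sat; Apr 13 is Tue; May 13 is Thu; Jun 13 is Sun; Jul 13 is Tue; Aug 13 is Fri ✓; Sep 13 is Mon; Oct 13 is Wed; Nov 13 is Sat; Dec 13 is Mon.
Friday the 13ths: Aug.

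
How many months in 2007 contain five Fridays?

A month has five Fridays exactly when Friday falls within its first (length − 28) days.
Jan: 31 days, starts Mon → 5 of Mon, Tue, Wed
Feb: 28 days, starts Thu → 5 of (none)
Mar: 31 days, starts Thu → 5 of Thu, Fri, Sat ✓
Apr: 30 days, starts Sun → 5 of Sun, Mon
May: 31 days, starts Tue → 5 of Tue, Wed, Thu
Jun: 30 days, starts Fri → 5 of Fri, Sat ✓
Jul: 31 days, starts Sun → 5 of Sun, Mon, Tue
Aug: 31 days, starts Wed → 5 of Wed, Thu, Fri ✓
Sep: 30 days, starts Sat → 5 of Sat, Sun
Oct: 31 days, starts Mon → 5 of Mon, Tue, Wed
Nov: 30 days, starts Thu → 5 of Thu, Fri ✓
Dec: 31 days, starts Sat → 5 of Sat, Sun, Mon
Months with five Fridays: Mar, Jun, Aug, Nov.

4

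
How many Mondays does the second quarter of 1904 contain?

13

April 1, 1904 is a Friday.
The range spans 91 days (inclusive of both endpoints).
91 = 7 × 13, so the span is exactly 13 full weeks.
Each full week contributes one Monday: 13 so far.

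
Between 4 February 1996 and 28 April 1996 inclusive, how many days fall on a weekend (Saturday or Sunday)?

4 February 1996 is a Sunday.
That's 85 days from start to end, counting both.
85 = 7 × 12 + 1, so there are 12 full weeks plus 1 extra day.
Each full week contributes 2 weekend days (Sat, Sun): 12 × 2 = 24.
The 1 extra day is Sunday — 1 of them qualifies.
Total: 24 + 1 = 25.

25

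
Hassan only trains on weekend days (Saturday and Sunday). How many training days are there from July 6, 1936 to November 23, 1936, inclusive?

40

July 6, 1936 is a Monday.
The range spans 141 days (inclusive of both endpoints).
141 = 7 × 20 + 1, so there are 20 full weeks plus 1 extra day.
Each full week contributes 2 weekend days (Sat, Sun): 20 × 2 = 40.
The 1 extra day is Mon — none qualify.
Total: 40 + 0 = 40.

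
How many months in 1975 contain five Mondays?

A month has five Mondays exactly when Monday falls within its first (length − 28) days.
Jan: 31 days, starts Wed → 5 of Wed, Thu, Fri
Feb: 28 days, starts Sat → 5 of (none)
Mar: 31 days, starts Sat → 5 of Sat, Sun, Mon ✓
Apr: 30 days, starts Tue → 5 of Tue, Wed
May: 31 days, starts Thu → 5 of Thu, Fri, Sat
Jun: 30 days, starts Sun → 5 of Sun, Mon ✓
Jul: 31 days, starts Tue → 5 of Tue, Wed, Thu
Aug: 31 days, starts Fri → 5 of Fri, Sat, Sun
Sep: 30 days, starts Mon → 5 of Mon, Tue ✓
Oct: 31 days, starts Wed → 5 of Wed, Thu, Fri
Nov: 30 days, starts Sat → 5 of Sat, Sun
Dec: 31 days, starts Mon → 5 of Mon, Tue, Wed ✓
Months with five Mondays: Mar, Jun, Sep, Dec.

4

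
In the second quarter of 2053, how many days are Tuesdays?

Apr 1, 2053 is a Tuesday.
That's 91 days from start to end, counting both.
91 = 7 × 13, so the span is exactly 13 full weeks.
Each full week contributes one Tuesday: 13 so far.

13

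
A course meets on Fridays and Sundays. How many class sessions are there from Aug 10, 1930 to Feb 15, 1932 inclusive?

159

Aug 10, 1930 is a Sunday.
The range spans 555 days (inclusive of both endpoints).
555 = 7 × 79 + 2, so there are 79 full weeks plus 2 extra days.
Each full week contributes 2 days from the set (Fri, Sun): 79 × 2 = 158.
The 2 extra days are Sun, Mon — 1 of them qualifies.
Total: 158 + 1 = 159.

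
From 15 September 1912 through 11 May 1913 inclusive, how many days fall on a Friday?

15 September 1912 is a Sunday.
From 15 September 1912 to 11 May 1913 is 239 days inclusive.
239 = 7 × 34 + 1, so there are 34 full weeks plus 1 extra day.
Each full week contributes one Friday: 34 so far.
The 1 extra day is Sunday — none qualify.
Total: 34 + 0 = 34.

34 Fridays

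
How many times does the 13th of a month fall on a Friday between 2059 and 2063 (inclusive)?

8

Friday-the-13ths by year:
2059: Jun
2060: Feb, Aug
2061: May
2062: Jan, Oct
2063: Apr, Jul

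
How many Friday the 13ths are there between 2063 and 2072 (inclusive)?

Friday-the-13ths by year:
2063: Apr, Jul
2064: Jun
2065: Feb, Mar, Nov
2066: Aug
2067: May
2068: Jan, Apr, Jul
2069: Sep, Dec
2070: Jun
2071: Feb, Mar, Nov
2072: May

18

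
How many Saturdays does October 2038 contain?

5

2038-10-01 is a Friday.
That's 31 days from start to end, counting both.
31 = 7 × 4 + 3, so there are 4 full weeks plus 3 extra days.
Each full week contributes one Saturday: 4 so far.
The 3 extra days are Fri, Sat, Sun — 1 of them qualifies.
Total: 4 + 1 = 5.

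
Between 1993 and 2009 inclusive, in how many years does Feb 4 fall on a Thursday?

2

Day of week of February 4 in each year:
1993: Thu ✓, 1994: Fri, 1995: Sat, 1996: Sun, 1997: Tue, 1998: Wed, 1999: Thu ✓, 2000: Fri, 2001: Sun, 2002: Mon, 2003: Tue, 2004: Wed, 2005: Fri, 2006: Sat, 2007: Sun, 2008: Mon, 2009: Wed
Thursdays: 1993, 1999.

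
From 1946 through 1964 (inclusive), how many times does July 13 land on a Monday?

3

Day of week of July 13 in each year:
1946: Sat, 1947: Sun, 1948: Tue, 1949: Wed, 1950: Thu, 1951: Fri, 1952: Sun, 1953: Mon ✓, 1954: Tue, 1955: Wed, 1956: Fri, 1957: Sat, 1958: Sun, 1959: Mon ✓, 1960: Wed, 1961: Thu, 1962: Fri, 1963: Sat, 1964: Mon ✓
Mondays: 1953, 1959, 1964.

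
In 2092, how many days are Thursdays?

52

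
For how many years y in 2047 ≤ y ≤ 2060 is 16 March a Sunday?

2

Day of week of March 16 in each year:
2047: Sat, 2048: Mon, 2049: Tue, 2050: Wed, 2051: Thu, 2052: Sat, 2053: Sun ✓, 2054: Mon, 2055: Tue, 2056: Thu, 2057: Fri, 2058: Sat, 2059: Sun ✓, 2060: Tue
Sundays: 2053, 2059.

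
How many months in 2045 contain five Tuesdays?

A month has five Tuesdays exactly when Tuesday falls within its first (length − 28) days.
Jan: 31 days, starts Sun → 5 of Sun, Mon, Tue ✓
Feb: 28 days, starts Wed → 5 of (none)
Mar: 31 days, starts Wed → 5 of Wed, Thu, Fri
Apr: 30 days, starts Sat → 5 of Sat, Sun
May: 31 days, starts Mon → 5 of Mon, Tue, Wed ✓
Jun: 30 days, starts Thu → 5 of Thu, Fri
Jul: 31 days, starts Sat → 5 of Sat, Sun, Mon
Aug: 31 days, starts Tue → 5 of Tue, Wed, Thu ✓
Sep: 30 days, starts Fri → 5 of Fri, Sat
Oct: 31 days, starts Sun → 5 of Sun, Mon, Tue ✓
Nov: 30 days, starts Wed → 5 of Wed, Thu
Dec: 31 days, starts Fri → 5 of Fri, Sat, Sun
Months with five Tuesdays: Jan, May, Aug, Oct.

4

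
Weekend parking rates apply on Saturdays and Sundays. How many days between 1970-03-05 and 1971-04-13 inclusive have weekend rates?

1970-03-05 is a Thursday.
The range spans 405 days (inclusive of both endpoints).
405 = 7 × 57 + 6, so there are 57 full weeks plus 6 extra days.
Each full week contributes 2 weekend days (Sat, Sun): 57 × 2 = 114.
The 6 extra days are Thursday, Friday, Saturday, Sunday, Monday, Tuesday — 2 of them qualify.
Total: 114 + 2 = 116.

116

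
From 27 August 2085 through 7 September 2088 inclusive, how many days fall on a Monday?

159

27 August 2085 is a Monday.
The range spans 1108 days (inclusive of both endpoints).
1108 = 7 × 158 + 2, so there are 158 full weeks plus 2 extra days.
Each full week contributes one Monday: 158 so far.
The 2 extra days are Monday, Tuesday — 1 of them qualifies.
Total: 158 + 1 = 159.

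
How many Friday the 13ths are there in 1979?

2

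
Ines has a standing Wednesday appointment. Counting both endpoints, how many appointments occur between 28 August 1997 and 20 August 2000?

28 August 1997 is a Thursday.
The range spans 1089 days (inclusive of both endpoints).
1089 = 7 × 155 + 4, so there are 155 full weeks plus 4 extra days.
Each full week contributes one Wednesday: 155 so far.
The 4 extra days are Thursday, Friday, Saturday, Sunday — none qualify.
Total: 155 + 0 = 155.

155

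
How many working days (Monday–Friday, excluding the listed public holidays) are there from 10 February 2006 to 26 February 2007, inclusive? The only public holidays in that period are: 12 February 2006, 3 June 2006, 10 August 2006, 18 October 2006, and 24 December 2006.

270

10 February 2006 is a Friday.
That's 382 days from start to end, counting both.
382 = 7 × 54 + 4, so there are 54 full weeks plus 4 extra days.
Each full week contributes 5 weekdays (Mon–Fri): 54 × 5 = 270.
The 4 extra days are Friday, Saturday, Sunday, Monday — 2 of them qualify.
Total: 270 + 2 = 272.
Holidays: 12 February 2006 (Sun); 3 June 2006 (Sat); 10 August 2006 (Thu); 18 October 2006 (Wed); 24 December 2006 (Sun).
2 of the 5 holidays fall on weekdays; the rest are weekends and were already excluded.
Business days: 272 − 2 = 270.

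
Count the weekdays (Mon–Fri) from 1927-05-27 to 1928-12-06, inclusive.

400

1927-05-27 is a Friday.
That's 560 days from start to end, counting both.
560 = 7 × 80, so the span is exactly 80 full weeks.
Each full week contributes 5 weekdays (Mon–Fri): 80 × 5 = 400.
Total: 400.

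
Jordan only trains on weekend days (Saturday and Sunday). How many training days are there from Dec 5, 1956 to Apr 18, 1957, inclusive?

Dec 5, 1956 is a Wednesday.
The range spans 135 days (inclusive of both endpoints).
135 = 7 × 19 + 2, so there are 19 full weeks plus 2 extra days.
Each full week contributes 2 weekend days (Sat, Sun): 19 × 2 = 38.
The 2 extra days are Wednesday, Thursday — none qualify.
Total: 38 + 0 = 38.

38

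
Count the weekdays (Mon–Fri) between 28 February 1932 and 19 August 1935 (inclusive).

906

28 February 1932 is a Sunday.
The range spans 1269 days (inclusive of both endpoints).
1269 = 7 × 181 + 2, so there are 181 full weeks plus 2 extra days.
Each full week contributes 5 weekdays (Mon–Fri): 181 × 5 = 905.
The 2 extra days are Sunday, Monday — 1 of them qualifies.
Total: 905 + 1 = 906.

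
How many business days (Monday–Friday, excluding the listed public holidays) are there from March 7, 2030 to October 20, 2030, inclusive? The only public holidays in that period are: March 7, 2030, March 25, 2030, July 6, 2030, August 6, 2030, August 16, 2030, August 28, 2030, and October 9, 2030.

156

March 7, 2030 is a Thursday.
From March 7, 2030 to October 20, 2030 is 228 days inclusive.
228 = 7 × 32 + 4, so there are 32 full weeks plus 4 extra days.
Each full week contributes 5 weekdays (Mon–Fri): 32 × 5 = 160.
The 4 extra days are Thu, Fri, Sat, Sun — 2 of them qualify.
Total: 160 + 2 = 162.
Holidays: March 7, 2030 (Thu); March 25, 2030 (Mon); July 6, 2030 (Sat); August 6, 2030 (Tue); August 16, 2030 (Fri); August 28, 2030 (Wed); October 9, 2030 (Wed).
6 of the 7 holidays fall on weekdays; the rest are weekends and were already excluded.
Business days: 162 − 6 = 156.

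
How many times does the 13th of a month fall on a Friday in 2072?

The 13th falls on a Friday when the month's 13th has weekday Fri.
Jan 13 is Wed; Feb 13 is Sat; Mar 13 is Sun; Apr 13 is Wed; May 13 is Fri ✓; Jun 13 is Mon; Jul 13 is Wed; Aug 13 is Sat; Sep 13 is Tue; Oct 13 is Thu; Nov 13 is Sun; Dec 13 is Tue.
Friday the 13ths: May.

1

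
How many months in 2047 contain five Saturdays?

4

A month has five Saturdays exactly when Saturday falls within its first (length − 28) days.
Jan: 31 days, starts Tue → 5 of Tue, Wed, Thu
Feb: 28 days, starts Fri → 5 of (none)
Mar: 31 days, starts Fri → 5 of Fri, Sat, Sun ✓
Apr: 30 days, starts Mon → 5 of Mon, Tue
May: 31 days, starts Wed → 5 of Wed, Thu, Fri
Jun: 30 days, starts Sat → 5 of Sat, Sun ✓
Jul: 31 days, starts Mon → 5 of Mon, Tue, Wed
Aug: 31 days, starts Thu → 5 of Thu, Fri, Sat ✓
Sep: 30 days, starts Sun → 5 of Sun, Mon
Oct: 31 days, starts Tue → 5 of Tue, Wed, Thu
Nov: 30 days, starts Fri → 5 of Fri, Sat ✓
Dec: 31 days, starts Sun → 5 of Sun, Mon, Tue
Months with five Saturdays: Mar, Jun, Aug, Nov.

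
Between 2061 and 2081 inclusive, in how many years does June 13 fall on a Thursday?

3

Day of week of June 13 in each year:
2061: Mon, 2062: Tue, 2063: Wed, 2064: Fri, 2065: Sat, 2066: Sun, 2067: Mon, 2068: Wed, 2069: Thu ✓, 2070: Fri, 2071: Sat, 2072: Mon, 2073: Tue, 2074: Wed, 2075: Thu ✓, 2076: Sat, 2077: Sun, 2078: Mon, 2079: Tue, 2080: Thu ✓, 2081: Fri
Thursdays: 2069, 2075, 2080.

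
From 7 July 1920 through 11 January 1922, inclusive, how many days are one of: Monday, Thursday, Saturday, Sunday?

7 July 1920 is a Wednesday.
From 7 July 1920 to 11 January 1922 is 554 days inclusive.
554 = 7 × 79 + 1, so there are 79 full weeks plus 1 extra day.
Each full week contributes 4 days from the set (Mon, Thu, Sat, Sun): 79 × 4 = 316.
The 1 extra day is Wednesday — none qualify.
Total: 316 + 0 = 316.

316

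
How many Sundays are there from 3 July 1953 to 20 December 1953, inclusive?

3 July 1953 is a Friday.
The range spans 171 days (inclusive of both endpoints).
171 = 7 × 24 + 3, so there are 24 full weeks plus 3 extra days.
Each full week contributes one Sunday: 24 so far.
The 3 extra days are Friday, Saturday, Sunday — 1 of them qualifies.
Total: 24 + 1 = 25.

25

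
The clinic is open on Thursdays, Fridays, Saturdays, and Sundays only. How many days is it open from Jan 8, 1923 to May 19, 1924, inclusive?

Jan 8, 1923 is a Monday.
The range spans 498 days (inclusive of both endpoints).
498 = 7 × 71 + 1, so there are 71 full weeks plus 1 extra day.
Each full week contributes 4 days from the set (Thu, Fri, Sat, Sun): 71 × 4 = 284.
The 1 extra day is Monday — none qualify.
Total: 284 + 0 = 284.

284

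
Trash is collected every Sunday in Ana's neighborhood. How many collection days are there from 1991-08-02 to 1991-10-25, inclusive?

12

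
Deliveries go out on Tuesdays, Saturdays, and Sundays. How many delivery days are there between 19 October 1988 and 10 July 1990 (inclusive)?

19 October 1988 is a Wednesday.
That's 630 days from start to end, counting both.
630 = 7 × 90, so the span is exactly 90 full weeks.
Each full week contributes 3 days from the set (Tue, Sat, Sun): 90 × 3 = 270.
Total: 270.

270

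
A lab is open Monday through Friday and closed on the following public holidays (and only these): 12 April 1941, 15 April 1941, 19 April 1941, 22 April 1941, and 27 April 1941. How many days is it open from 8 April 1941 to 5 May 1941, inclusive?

8 April 1941 is a Tuesday.
That's 28 days from start to end, counting both.
28 = 7 × 4, so the span is exactly 4 full weeks.
Each full week contributes 5 weekdays (Mon–Fri): 4 × 5 = 20.
Total: 20.
Holidays: 12 April 1941 (Sat); 15 April 1941 (Tue); 19 April 1941 (Sat); 22 April 1941 (Tue); 27 April 1941 (Sun).
2 of the 5 holidays fall on weekdays; the rest are weekends and were already excluded.
Business days: 20 − 2 = 18.

18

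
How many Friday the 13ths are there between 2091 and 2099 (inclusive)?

Friday-the-13ths by year:
2091: Apr, Jul
2092: Jun
2093: Feb, Mar, Nov
2094: Aug
2095: May
2096: Jan, Apr, Jul
2097: Sep, Dec
2098: Jun
2099: Feb, Mar, Nov

17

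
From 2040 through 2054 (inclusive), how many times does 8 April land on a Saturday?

2

Day of week of April 8 in each year:
2040: Sun, 2041: Mon, 2042: Tue, 2043: Wed, 2044: Fri, 2045: Sat ✓, 2046: Sun, 2047: Mon, 2048: Wed, 2049: Thu, 2050: Fri, 2051: Sat ✓, 2052: Mon, 2053: Tue, 2054: Wed
Saturdays: 2045, 2051.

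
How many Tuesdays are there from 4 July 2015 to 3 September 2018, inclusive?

4 July 2015 is a Saturday.
The range spans 1158 days (inclusive of both endpoints).
1158 = 7 × 165 + 3, so there are 165 full weeks plus 3 extra days.
Each full week contributes one Tuesday: 165 so far.
The 3 extra days are Sat, Sun, Mon — none qualify.
Total: 165 + 0 = 165.

165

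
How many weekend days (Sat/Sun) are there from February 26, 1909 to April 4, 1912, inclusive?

324

February 26, 1909 is a Friday.
From February 26, 1909 to April 4, 1912 is 1134 days inclusive.
1134 = 7 × 162, so the span is exactly 162 full weeks.
Each full week contributes 2 weekend days (Sat, Sun): 162 × 2 = 324.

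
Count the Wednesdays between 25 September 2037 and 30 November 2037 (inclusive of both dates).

25 September 2037 is a Friday.
From 25 September 2037 to 30 November 2037 is 67 days inclusive.
67 = 7 × 9 + 4, so there are 9 full weeks plus 4 extra days.
Each full week contributes one Wednesday: 9 so far.
The 4 extra days are Fri, Sat, Sun, Mon — none qualify.
Total: 9 + 0 = 9.

9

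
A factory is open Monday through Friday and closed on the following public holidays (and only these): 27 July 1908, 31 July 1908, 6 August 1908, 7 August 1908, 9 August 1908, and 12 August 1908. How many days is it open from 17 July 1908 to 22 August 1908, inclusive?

17 July 1908 is a Friday.
That's 37 days from start to end, counting both.
37 = 7 × 5 + 2, so there are 5 full weeks plus 2 extra days.
Each full week contributes 5 weekdays (Mon–Fri): 5 × 5 = 25.
The 2 extra days are Friday, Saturday — 1 of them qualifies.
Total: 25 + 1 = 26.
Holidays: 27 July 1908 (Mon); 31 July 1908 (Fri); 6 August 1908 (Thu); 7 August 1908 (Fri); 9 August 1908 (Sun); 12 August 1908 (Wed).
5 of the 6 holidays fall on weekdays; the rest are weekends and were already excluded.
Business days: 26 − 5 = 21.

21 business days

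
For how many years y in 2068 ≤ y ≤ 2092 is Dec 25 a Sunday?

3

Day of week of December 25 in each year:
2068: Tue, 2069: Wed, 2070: Thu, 2071: Fri, 2072: Sun ✓, 2073: Mon, 2074: Tue, 2075: Wed, 2076: Fri, 2077: Sat, 2078: Sun ✓, 2079: Mon, 2080: Wed, 2081: Thu, 2082: Fri, 2083: Sat, 2084: Mon, 2085: Tue, 2086: Wed, 2087: Thu, 2088: Sat, 2089: Sun ✓, 2090: Mon, 2091: Tue, 2092: Thu
Sundays: 2072, 2078, 2089.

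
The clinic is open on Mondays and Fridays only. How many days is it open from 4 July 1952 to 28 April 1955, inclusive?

294

4 July 1952 is a Friday.
From 4 July 1952 to 28 April 1955 is 1029 days inclusive.
1029 = 7 × 147, so the span is exactly 147 full weeks.
Each full week contributes 2 days from the set (Mon, Fri): 147 × 2 = 294.
Total: 294.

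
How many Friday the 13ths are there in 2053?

The 13th falls on a Friday when the month's 13th has weekday Fri.
Jan 13 is Mon; Feb 13 is Thu; Mar 13 is Thu; Apr 13 is Sun; May 13 is Tue; Jun 13 is Fri ✓; Jul 13 is Sun; Aug 13 is Wed; Sep 13 is Sat; Oct 13 is Mon; Nov 13 is Thu; Dec 13 is Sat.
Friday the 13ths: Jun.

1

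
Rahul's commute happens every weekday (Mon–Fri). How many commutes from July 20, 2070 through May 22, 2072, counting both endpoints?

July 20, 2070 is a Sunday.
That's 673 days from start to end, counting both.
673 = 7 × 96 + 1, so there are 96 full weeks plus 1 extra day.
Each full week contributes 5 weekdays (Mon–Fri): 96 × 5 = 480.
The 1 extra day is Sun — none qualify.
Total: 480 + 0 = 480.

480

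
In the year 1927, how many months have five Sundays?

4

A month has five Sundays exactly when Sunday falls within its first (length − 28) days.
Jan: 31 days, starts Sat → 5 of Sat, Sun, Mon ✓
Feb: 28 days, starts Tue → 5 of (none)
Mar: 31 days, starts Tue → 5 of Tue, Wed, Thu
Apr: 30 days, starts Fri → 5 of Fri, Sat
May: 31 days, starts Sun → 5 of Sun, Mon, Tue ✓
Jun: 30 days, starts Wed → 5 of Wed, Thu
Jul: 31 days, starts Fri → 5 of Fri, Sat, Sun ✓
Aug: 31 days, starts Mon → 5 of Mon, Tue, Wed
Sep: 30 days, starts Thu → 5 of Thu, Fri
Oct: 31 days, starts Sat → 5 of Sat, Sun, Mon ✓
Nov: 30 days, starts Tue → 5 of Tue, Wed
Dec: 31 days, starts Thu → 5 of Thu, Fri, Sat
Months with five Sundays: Jan, May, Jul, Oct.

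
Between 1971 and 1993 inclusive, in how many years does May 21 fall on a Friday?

Day of week of May 21 in each year:
1971: Fri ✓, 1972: Sun, 1973: Mon, 1974: Tue, 1975: Wed, 1976: Fri ✓, 1977: Sat, 1978: Sun, 1979: Mon, 1980: Wed, 1981: Thu, 1982: Fri ✓, 1983: Sat, 1984: Mon, 1985: Tue, 1986: Wed, 1987: Thu, 1988: Sat, 1989: Sun, 1990: Mon, 1991: Tue, 1992: Thu, 1993: Fri ✓
Fridays: 1971, 1976, 1982, 1993.

4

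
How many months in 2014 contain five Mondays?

4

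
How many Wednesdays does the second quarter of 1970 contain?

13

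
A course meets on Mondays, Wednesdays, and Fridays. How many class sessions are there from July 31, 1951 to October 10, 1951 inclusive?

July 31, 1951 is a Tuesday.
That's 72 days from start to end, counting both.
72 = 7 × 10 + 2, so there are 10 full weeks plus 2 extra days.
Each full week contributes 3 days from the set (Mon, Wed, Fri): 10 × 3 = 30.
The 2 extra days are Tue, Wed — 1 of them qualifies.
Total: 30 + 1 = 31.

31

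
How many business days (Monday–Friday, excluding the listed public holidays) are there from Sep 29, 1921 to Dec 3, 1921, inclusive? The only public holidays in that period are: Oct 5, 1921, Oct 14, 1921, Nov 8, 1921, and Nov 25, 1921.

43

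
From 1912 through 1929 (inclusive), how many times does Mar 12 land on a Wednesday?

3

Day of week of March 12 in each year:
1912: Tue, 1913: Wed ✓, 1914: Thu, 1915: Fri, 1916: Sun, 1917: Mon, 1918: Tue, 1919: Wed ✓, 1920: Fri, 1921: Sat, 1922: Sun, 1923: Mon, 1924: Wed ✓, 1925: Thu, 1926: Fri, 1927: Sat, 1928: Mon, 1929: Tue
Wednesdays: 1913, 1919, 1924.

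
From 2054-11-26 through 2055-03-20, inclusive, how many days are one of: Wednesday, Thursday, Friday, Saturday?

2054-11-26 is a Thursday.
From 2054-11-26 to 2055-03-20 is 115 days inclusive.
115 = 7 × 16 + 3, so there are 16 full weeks plus 3 extra days.
Each full week contributes 4 days from the set (Wed, Thu, Fri, Sat): 16 × 4 = 64.
The 3 extra days are Thu, Fri, Sat — 3 of them qualify.
Total: 64 + 3 = 67.

67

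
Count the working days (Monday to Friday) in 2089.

Jan 1, 2089 is a Saturday.
That's 365 days from start to end, counting both.
365 = 7 × 52 + 1, so there are 52 full weeks plus 1 extra day.
Each full week contributes 5 weekdays (Mon–Fri): 52 × 5 = 260.
The 1 extra day is Sat — none qualify.
Total: 260 + 0 = 260.

260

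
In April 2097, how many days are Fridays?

Apr 1, 2097 is a Monday.
From Apr 1, 2097 to Apr 30, 2097 is 30 days inclusive.
30 = 7 × 4 + 2, so there are 4 full weeks plus 2 extra days.
Each full week contributes one Friday: 4 so far.
The 2 extra days are Mon, Tue — none qualify.
Total: 4 + 0 = 4.

4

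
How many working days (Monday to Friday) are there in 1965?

261

1 January 1965 is a Friday.
The range spans 365 days (inclusive of both endpoints).
365 = 7 × 52 + 1, so there are 52 full weeks plus 1 extra day.
Each full week contributes 5 weekdays (Mon–Fri): 52 × 5 = 260.
The 1 extra day is Fri — 1 of them qualifies.
Total: 260 + 1 = 261.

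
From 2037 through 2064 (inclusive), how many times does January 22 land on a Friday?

Day of week of January 22 in each year:
2037: Thu, 2038: Fri ✓, 2039: Sat, 2040: Sun, 2041: Tue, 2042: Wed, 2043: Thu, 2044: Fri ✓, 2045: Sun, 2046: Mon, 2047: Tue, 2048: Wed, 2049: Fri ✓, 2050: Sat, 2051: Sun, 2052: Mon, 2053: Wed, 2054: Thu, 2055: Fri ✓, 2056: Sat, 2057: Mon, 2058: Tue, 2059: Wed, 2060: Thu, 2061: Sat, 2062: Sun, 2063: Mon, 2064: Tue
Fridays: 2038, 2044, 2049, 2055.

4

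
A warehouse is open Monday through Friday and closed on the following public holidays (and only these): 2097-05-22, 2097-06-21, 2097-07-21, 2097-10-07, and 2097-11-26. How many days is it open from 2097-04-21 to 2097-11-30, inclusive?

156

2097-04-21 is a Sunday.
The range spans 224 days (inclusive of both endpoints).
224 = 7 × 32, so the span is exactly 32 full weeks.
Each full week contributes 5 weekdays (Mon–Fri): 32 × 5 = 160.
Total: 160.
Holidays: 2097-05-22 (Wed); 2097-06-21 (Fri); 2097-07-21 (Sun); 2097-10-07 (Mon); 2097-11-26 (Tue).
4 of the 5 holidays fall on weekdays; the rest are weekends and were already excluded.
Business days: 160 − 4 = 156.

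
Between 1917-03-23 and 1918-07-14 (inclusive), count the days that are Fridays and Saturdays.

138

1917-03-23 is a Friday.
From 1917-03-23 to 1918-07-14 is 479 days inclusive.
479 = 7 × 68 + 3, so there are 68 full weeks plus 3 extra days.
Each full week contributes 2 days from the set (Fri, Sat): 68 × 2 = 136.
The 3 extra days are Friday, Saturday, Sunday — 2 of them qualify.
Total: 136 + 2 = 138.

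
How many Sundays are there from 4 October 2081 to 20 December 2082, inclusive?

64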